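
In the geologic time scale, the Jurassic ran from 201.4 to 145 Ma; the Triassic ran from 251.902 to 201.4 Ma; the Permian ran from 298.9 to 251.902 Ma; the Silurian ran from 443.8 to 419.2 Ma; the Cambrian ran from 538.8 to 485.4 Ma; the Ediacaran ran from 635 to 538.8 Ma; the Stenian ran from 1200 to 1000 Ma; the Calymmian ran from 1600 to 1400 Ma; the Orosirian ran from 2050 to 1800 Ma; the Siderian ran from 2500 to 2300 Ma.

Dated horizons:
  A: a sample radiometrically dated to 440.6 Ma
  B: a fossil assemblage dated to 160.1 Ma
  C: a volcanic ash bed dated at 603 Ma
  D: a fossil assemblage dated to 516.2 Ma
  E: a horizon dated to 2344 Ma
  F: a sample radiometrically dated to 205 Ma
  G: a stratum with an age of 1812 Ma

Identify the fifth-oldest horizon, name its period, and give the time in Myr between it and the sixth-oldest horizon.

Sorted oldest-first by Ma: E (2344), G (1812), C (603), D (516.2), A (440.6), F (205), B (160.1).
The fifth oldest is A at 440.6 Ma, which lies in 443.8–419.2 Ma: the Silurian.
The sixth oldest is F at 205 Ma; separation = |440.6 − 205| = 235.6 Myr.

A, in the Silurian; 235.6 million years to F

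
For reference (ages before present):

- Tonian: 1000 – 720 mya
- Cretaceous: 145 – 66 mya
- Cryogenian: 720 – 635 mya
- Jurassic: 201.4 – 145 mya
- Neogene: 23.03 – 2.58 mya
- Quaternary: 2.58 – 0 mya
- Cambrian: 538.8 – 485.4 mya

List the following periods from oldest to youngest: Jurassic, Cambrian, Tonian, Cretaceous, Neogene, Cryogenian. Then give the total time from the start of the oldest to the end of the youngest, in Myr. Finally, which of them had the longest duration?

Tonian, Cryogenian, Cambrian, Jurassic, Cretaceous, Neogene; total span 997.42 Myr; longest is Tonian

Start ages (Ma): Tonian 1000, Cryogenian 720, Cambrian 538.8, Jurassic 201.4, Cretaceous 145, Neogene 23.03.
Ordered oldest to youngest: Tonian, Cryogenian, Cambrian, Jurassic, Cretaceous, Neogene.
Span = 1000 − 2.58 = 997.42 Myr.
Durations: Jurassic 56.4, Cryogenian 85, Cambrian 53.4, Neogene 20.45, Cretaceous 79, Tonian 280 → longest is Tonian (280 Myr).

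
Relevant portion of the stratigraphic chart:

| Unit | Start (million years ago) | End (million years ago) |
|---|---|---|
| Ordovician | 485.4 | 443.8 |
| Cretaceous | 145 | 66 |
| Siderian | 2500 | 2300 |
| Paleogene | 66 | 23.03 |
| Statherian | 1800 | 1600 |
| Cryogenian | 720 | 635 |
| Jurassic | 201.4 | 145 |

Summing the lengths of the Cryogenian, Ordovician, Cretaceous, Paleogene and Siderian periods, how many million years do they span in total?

Duration is start − end for each: (720 − 635) + (485.4 − 443.8) + (145 − 66) + (66 − 23.03) + (2500 − 2300).
That is 85 + 41.6 + 79 + 42.97 + 200, which totals 448.57 million years.

448.57 million years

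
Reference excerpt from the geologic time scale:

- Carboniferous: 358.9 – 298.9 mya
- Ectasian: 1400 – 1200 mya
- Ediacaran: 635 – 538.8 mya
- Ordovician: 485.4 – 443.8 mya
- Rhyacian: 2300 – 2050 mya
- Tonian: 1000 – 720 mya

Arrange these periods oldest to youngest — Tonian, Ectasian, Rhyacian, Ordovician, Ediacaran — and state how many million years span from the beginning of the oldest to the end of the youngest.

From the excerpt: Tonian 1000–720; Ectasian 1400–1200; Rhyacian 2300–2050; Ordovician 485.4–443.8; Ediacaran 635–538.8 (Ma).
Larger Ma is earlier, so the oldest is Rhyacian and the youngest is Ordovician; oldest to youngest: Rhyacian, Ectasian, Tonian, Ediacaran, Ordovician.
Oldest start 2300 minus youngest end 443.8 gives 1856.2 Myr overall.

Rhyacian → Ectasian → Tonian → Ediacaran → Ordovician; total span 1856.2 Myr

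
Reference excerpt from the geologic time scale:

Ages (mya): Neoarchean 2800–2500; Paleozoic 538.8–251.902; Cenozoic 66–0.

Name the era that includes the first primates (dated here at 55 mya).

55 Ma lies between 66 and 0 Ma, so it falls in the Cenozoic.

Cenozoic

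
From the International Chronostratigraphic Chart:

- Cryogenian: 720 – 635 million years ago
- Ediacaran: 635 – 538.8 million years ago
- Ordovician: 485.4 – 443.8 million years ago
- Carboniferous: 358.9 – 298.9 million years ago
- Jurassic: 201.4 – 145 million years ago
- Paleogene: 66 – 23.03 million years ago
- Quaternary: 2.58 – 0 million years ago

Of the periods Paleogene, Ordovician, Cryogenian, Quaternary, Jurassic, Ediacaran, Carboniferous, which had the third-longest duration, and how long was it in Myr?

Carboniferous, 60 million years

Durations: Paleogene 42.97; Ordovician 41.6; Cryogenian 85; Quaternary 2.58; Jurassic 56.4; Ediacaran 96.2; Carboniferous 60 Myr.
Sorted longest-first: Ediacaran (96.2), Cryogenian (85), Carboniferous (60), Jurassic (56.4), Paleogene (42.97), Ordovician (41.6), Quaternary (2.58).
The third longest is Carboniferous at 60 Myr.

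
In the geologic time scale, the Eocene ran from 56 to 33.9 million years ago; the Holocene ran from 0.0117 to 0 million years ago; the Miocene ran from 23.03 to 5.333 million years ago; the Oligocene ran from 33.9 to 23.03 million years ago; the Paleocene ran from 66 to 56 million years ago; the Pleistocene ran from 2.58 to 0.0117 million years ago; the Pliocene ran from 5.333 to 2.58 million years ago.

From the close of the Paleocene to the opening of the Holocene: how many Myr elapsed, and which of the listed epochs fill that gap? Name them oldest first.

End of Paleocene = 56 Ma; start of Holocene = 0.0117 Ma.
Gap = 56 − 0.0117 = 55.9883 Myr.
Epochs wholly inside 56–0.0117 Ma: Eocene (56–33.9), Oligocene (33.9–23.03), Miocene (23.03–5.333), Pliocene (5.333–2.58), Pleistocene (2.58–0.0117).

55.9883 million years; Eocene, Oligocene, Miocene, Pliocene, Pleistocene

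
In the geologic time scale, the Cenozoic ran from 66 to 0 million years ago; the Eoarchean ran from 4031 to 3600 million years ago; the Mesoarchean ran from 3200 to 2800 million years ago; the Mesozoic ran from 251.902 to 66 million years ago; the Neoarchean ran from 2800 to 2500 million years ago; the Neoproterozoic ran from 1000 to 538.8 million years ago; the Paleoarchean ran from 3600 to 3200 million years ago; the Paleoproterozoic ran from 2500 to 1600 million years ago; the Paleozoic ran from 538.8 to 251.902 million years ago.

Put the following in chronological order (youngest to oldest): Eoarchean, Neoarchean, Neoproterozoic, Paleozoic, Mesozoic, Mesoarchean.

Mesozoic, Paleozoic, Neoproterozoic, Neoarchean, Mesoarchean, Eoarchean

Read off each span (Ma): Eoarchean 4031–3600; Neoarchean 2800–2500; Neoproterozoic 1000–538.8; Paleozoic 538.8–251.902; Mesozoic 251.902–66; Mesoarchean 3200–2800.
Larger Ma is older, so oldest→youngest is Eoarchean, Mesoarchean, Neoarchean, Neoproterozoic, Paleozoic, Mesozoic; reverse it for youngest→oldest.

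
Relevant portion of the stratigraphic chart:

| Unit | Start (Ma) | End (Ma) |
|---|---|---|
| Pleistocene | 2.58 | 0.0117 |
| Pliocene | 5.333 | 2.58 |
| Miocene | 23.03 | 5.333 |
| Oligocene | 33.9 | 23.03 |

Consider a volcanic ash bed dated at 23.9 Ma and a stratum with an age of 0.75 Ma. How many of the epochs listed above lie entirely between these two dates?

23.9 Ma sits inside the Oligocene (33.9–23.03) and 0.75 Ma inside the Pleistocene (2.58–0.0117); neither of those is wholly between the two dates.
The listed epochs lying completely between them are Miocene, Pliocene — 2 in all.

2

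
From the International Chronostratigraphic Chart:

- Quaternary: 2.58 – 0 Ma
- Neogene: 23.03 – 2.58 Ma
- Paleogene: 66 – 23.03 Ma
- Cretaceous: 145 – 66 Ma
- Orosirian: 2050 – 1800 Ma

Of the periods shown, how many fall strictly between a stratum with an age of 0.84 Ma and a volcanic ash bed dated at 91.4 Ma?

2

The older date is 91.4 Ma and the younger is 0.84 Ma.
Periods with start < 91.4 and end > 0.84 Ma: Paleogene (66–23.03), Neogene (23.03–2.58).
That is 2 complete periods.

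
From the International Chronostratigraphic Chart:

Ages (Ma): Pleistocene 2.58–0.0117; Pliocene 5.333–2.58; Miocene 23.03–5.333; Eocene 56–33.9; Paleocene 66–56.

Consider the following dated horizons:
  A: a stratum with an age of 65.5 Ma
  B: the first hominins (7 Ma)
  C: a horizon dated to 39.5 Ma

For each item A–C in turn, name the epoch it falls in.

A — Paleocene; B — Miocene; C — Eocene

A: 65.5 Ma lies in 66–56 Ma, so Paleocene.
B: 7 Ma lies in 23.03–5.333 Ma, so Miocene.
C: 39.5 Ma lies in 56–33.9 Ma, so Eocene.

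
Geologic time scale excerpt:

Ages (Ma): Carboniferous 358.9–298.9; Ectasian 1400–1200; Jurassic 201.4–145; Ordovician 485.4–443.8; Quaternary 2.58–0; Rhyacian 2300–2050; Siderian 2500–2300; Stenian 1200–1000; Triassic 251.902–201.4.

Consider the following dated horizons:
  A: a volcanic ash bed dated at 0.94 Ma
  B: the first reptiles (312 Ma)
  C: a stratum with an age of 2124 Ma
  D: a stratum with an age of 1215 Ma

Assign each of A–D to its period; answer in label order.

A: 0.94 Ma lies in 2.58–0 Ma, so Quaternary.
B: 312 Ma lies in 358.9–298.9 Ma, so Carboniferous.
C: 2124 Ma lies in 2300–2050 Ma, so Rhyacian.
D: 1215 Ma lies in 1400–1200 Ma, so Ectasian.

A — Quaternary; B — Carboniferous; C — Rhyacian; D — Ectasian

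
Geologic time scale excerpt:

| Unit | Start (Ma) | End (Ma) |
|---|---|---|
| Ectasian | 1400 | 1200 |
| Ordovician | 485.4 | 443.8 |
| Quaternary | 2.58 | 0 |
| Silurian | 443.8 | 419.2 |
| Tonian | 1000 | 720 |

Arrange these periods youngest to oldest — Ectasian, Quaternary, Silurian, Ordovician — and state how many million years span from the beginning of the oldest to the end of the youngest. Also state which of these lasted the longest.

Start ages (Ma): Ectasian 1400, Ordovician 485.4, Silurian 443.8, Quaternary 2.58.
Ordered youngest to oldest: Quaternary, Silurian, Ordovician, Ectasian.
Span = 1400 − 0 = 1400 Myr.
Durations: Silurian 24.6, Ectasian 200, Quaternary 2.58, Ordovician 41.6 → longest is Ectasian (200 Myr).

Quaternary, Silurian, Ordovician, Ectasian; total span 1400 Myr; longest is Ectasian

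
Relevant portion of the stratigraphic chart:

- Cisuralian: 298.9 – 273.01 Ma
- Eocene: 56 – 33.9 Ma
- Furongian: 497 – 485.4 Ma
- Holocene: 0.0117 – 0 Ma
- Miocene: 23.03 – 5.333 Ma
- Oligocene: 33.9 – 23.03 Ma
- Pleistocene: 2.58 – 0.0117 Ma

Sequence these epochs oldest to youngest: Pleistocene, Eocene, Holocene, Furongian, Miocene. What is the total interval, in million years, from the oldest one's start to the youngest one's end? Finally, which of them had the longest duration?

Start ages (Ma): Furongian 497, Eocene 56, Miocene 23.03, Pleistocene 2.58, Holocene 0.0117.
Ordered oldest to youngest: Furongian, Eocene, Miocene, Pleistocene, Holocene.
Span = 497 − 0 = 497 Myr.
Durations: Miocene 17.697, Eocene 22.1, Pleistocene 2.5683, Holocene 0.0117, Furongian 11.6 → longest is Eocene (22.1 Myr).

Furongian → Eocene → Miocene → Pleistocene → Holocene; total span 497 Myr; longest is Eocene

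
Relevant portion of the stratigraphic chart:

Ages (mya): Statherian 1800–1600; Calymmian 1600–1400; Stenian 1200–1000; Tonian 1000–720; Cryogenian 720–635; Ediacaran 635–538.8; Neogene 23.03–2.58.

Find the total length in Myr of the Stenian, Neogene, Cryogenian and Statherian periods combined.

Each duration: Stenian = 200; Neogene = 20.45; Cryogenian = 85; Statherian = 200.
Sum: 200 + 20.45 + 85 + 200 = 505.45 Myr.

505.45 million years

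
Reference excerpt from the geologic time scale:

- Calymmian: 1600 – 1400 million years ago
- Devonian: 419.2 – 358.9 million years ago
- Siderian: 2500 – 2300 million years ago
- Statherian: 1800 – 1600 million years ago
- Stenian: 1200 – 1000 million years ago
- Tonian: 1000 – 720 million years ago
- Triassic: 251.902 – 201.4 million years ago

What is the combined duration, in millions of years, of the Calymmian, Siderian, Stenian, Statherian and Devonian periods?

Each duration: Calymmian = 200; Siderian = 200; Stenian = 200; Statherian = 200; Devonian = 60.3.
Sum: 200 + 200 + 200 + 200 + 60.3 = 860.3 Myr.

860.3 million years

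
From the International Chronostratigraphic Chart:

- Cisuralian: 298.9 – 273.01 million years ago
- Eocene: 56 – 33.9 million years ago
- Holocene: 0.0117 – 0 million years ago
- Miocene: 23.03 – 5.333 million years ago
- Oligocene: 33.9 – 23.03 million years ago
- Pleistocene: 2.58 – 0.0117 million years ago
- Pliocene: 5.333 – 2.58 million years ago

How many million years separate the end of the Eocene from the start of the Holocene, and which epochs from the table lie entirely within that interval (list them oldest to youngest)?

End of Eocene = 33.9 Ma; start of Holocene = 0.0117 Ma.
Gap = 33.9 − 0.0117 = 33.8883 Myr.
Epochs wholly inside 33.9–0.0117 Ma: Oligocene (33.9–23.03), Miocene (23.03–5.333), Pliocene (5.333–2.58), Pleistocene (2.58–0.0117).

33.8883 million years; Oligocene, Miocene, Pliocene, Pleistocene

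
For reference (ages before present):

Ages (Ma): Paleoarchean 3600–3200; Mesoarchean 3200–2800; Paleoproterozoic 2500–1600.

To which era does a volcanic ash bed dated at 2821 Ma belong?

Mesoarchean

2821 Ma lies between 3200 and 2800 Ma, so it falls in the Mesoarchean.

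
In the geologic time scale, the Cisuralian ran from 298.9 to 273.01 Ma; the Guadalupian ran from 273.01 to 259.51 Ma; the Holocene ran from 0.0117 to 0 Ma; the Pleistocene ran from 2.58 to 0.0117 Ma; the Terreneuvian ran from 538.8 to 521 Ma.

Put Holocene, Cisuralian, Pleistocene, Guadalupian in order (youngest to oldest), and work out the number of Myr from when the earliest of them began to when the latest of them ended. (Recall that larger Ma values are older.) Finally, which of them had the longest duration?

Holocene → Pleistocene → Guadalupian → Cisuralian; total span 298.9 Myr; longest is Cisuralian

Start ages (Ma): Cisuralian 298.9, Guadalupian 273.01, Pleistocene 2.58, Holocene 0.0117.
Ordered youngest to oldest: Holocene, Pleistocene, Guadalupian, Cisuralian.
Span = 298.9 − 0 = 298.9 Myr.
Durations: Holocene 0.0117, Pleistocene 2.5683, Guadalupian 13.5, Cisuralian 25.89 → longest is Cisuralian (25.89 Myr).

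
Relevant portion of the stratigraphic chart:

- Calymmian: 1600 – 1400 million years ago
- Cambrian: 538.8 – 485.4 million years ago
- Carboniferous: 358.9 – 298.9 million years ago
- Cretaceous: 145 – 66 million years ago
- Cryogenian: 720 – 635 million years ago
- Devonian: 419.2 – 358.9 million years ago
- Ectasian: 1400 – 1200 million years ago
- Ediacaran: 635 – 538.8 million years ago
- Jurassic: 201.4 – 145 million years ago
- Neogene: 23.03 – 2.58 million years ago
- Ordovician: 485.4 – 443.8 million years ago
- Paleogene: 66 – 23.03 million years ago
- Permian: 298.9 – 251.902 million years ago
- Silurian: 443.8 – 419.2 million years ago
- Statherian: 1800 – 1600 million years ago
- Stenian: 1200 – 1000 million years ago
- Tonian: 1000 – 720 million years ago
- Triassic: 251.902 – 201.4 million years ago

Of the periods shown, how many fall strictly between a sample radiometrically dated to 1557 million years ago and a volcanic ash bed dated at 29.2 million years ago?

1557 Ma sits inside the Calymmian (1600–1400) and 29.2 Ma inside the Paleogene (66–23.03); neither of those is wholly between the two dates.
The listed periods lying completely between them are Ectasian, Stenian, Tonian, Cryogenian, Ediacaran, Cambrian, Ordovician, Silurian, Devonian, Carboniferous, Permian, Triassic, Jurassic, Cretaceous — 14 in all.

14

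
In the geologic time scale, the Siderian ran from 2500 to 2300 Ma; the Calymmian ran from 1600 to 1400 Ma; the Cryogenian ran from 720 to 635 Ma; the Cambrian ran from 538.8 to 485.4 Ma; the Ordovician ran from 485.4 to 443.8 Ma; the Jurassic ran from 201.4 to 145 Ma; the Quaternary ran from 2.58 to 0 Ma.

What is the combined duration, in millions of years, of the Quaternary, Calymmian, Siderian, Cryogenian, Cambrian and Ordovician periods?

582.58 million years

Each duration: Quaternary = 2.58; Calymmian = 200; Siderian = 200; Cryogenian = 85; Cambrian = 53.4; Ordovician = 41.6.
Sum: 2.58 + 200 + 200 + 85 + 53.4 + 41.6 = 582.58 Myr.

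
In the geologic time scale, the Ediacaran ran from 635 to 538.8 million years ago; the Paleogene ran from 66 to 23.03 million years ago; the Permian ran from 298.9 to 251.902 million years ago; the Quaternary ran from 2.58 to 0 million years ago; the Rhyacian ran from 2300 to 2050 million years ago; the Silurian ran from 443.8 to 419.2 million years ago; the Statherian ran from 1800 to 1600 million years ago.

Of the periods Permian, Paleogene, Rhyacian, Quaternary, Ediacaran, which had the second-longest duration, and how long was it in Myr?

Ediacaran, 96.2 million years

Durations: Permian 46.998; Paleogene 42.97; Rhyacian 250; Quaternary 2.58; Ediacaran 96.2 Myr.
Sorted longest-first: Rhyacian (250), Ediacaran (96.2), Permian (46.998), Paleogene (42.97), Quaternary (2.58).
The second longest is Ediacaran at 96.2 Myr.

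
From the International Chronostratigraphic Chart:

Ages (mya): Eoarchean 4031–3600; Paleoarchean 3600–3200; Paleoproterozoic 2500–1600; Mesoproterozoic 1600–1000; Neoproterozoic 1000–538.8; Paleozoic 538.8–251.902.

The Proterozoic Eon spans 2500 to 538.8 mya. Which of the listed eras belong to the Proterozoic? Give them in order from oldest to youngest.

Paleoproterozoic, Mesoproterozoic, Neoproterozoic

Eras with both bounds inside 2500–538.8 Ma: Paleoproterozoic (2500–1600), Mesoproterozoic (1600–1000), Neoproterozoic (1000–538.8).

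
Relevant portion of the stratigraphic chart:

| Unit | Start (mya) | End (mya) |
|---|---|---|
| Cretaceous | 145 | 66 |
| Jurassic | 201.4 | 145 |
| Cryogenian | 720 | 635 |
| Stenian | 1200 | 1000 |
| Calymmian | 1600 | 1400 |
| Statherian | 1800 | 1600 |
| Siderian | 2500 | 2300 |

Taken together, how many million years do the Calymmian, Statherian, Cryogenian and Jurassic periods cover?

541.4 million years

Duration is start − end for each: (1600 − 1400) + (1800 − 1600) + (720 − 635) + (201.4 − 145).
That is 200 + 200 + 85 + 56.4, which totals 541.4 million years.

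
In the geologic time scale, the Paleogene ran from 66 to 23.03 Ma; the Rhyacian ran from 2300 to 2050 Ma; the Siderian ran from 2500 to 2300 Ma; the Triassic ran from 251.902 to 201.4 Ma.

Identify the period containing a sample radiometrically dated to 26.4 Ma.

Paleogene

26.4 Ma lies between 66 and 23.03 Ma, so it falls in the Paleogene.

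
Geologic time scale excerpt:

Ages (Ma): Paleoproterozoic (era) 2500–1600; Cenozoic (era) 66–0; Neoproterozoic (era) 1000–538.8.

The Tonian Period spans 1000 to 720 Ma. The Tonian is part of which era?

Neoproterozoic

The Tonian (1000–720 Ma) lies entirely within 1000–538.8 Ma, the Neoproterozoic Era.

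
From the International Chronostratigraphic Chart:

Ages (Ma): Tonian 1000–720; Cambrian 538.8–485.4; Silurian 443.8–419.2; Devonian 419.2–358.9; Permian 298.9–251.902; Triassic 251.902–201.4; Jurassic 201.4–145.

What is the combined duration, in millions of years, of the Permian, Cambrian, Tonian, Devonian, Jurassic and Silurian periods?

521.698 million years

Duration is start − end for each: (298.9 − 251.902) + (538.8 − 485.4) + (1000 − 720) + (419.2 − 358.9) + (201.4 − 145) + (443.8 − 419.2).
That is 46.998 + 53.4 + 280 + 60.3 + 56.4 + 24.6, which totals 521.698 million years.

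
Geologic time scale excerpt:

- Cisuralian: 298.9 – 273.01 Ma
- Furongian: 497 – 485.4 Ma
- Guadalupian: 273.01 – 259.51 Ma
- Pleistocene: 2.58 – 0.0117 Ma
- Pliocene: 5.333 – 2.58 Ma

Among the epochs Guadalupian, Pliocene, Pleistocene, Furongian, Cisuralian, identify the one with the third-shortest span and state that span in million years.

Start − end for each: Guadalupian 273.01 − 259.51 = 13.5; Pliocene 5.333 − 2.58 = 2.753; Pleistocene 2.58 − 0.0117 = 2.5683; Furongian 497 − 485.4 = 11.6; Cisuralian 298.9 − 273.01 = 25.89.
Ranking these from shortest: Pleistocene < Pliocene < Furongian < Guadalupian < Cisuralian.
Position 3 in that ranking is Furongian, which lasted 11.6 Myr.

Furongian, 11.6 million years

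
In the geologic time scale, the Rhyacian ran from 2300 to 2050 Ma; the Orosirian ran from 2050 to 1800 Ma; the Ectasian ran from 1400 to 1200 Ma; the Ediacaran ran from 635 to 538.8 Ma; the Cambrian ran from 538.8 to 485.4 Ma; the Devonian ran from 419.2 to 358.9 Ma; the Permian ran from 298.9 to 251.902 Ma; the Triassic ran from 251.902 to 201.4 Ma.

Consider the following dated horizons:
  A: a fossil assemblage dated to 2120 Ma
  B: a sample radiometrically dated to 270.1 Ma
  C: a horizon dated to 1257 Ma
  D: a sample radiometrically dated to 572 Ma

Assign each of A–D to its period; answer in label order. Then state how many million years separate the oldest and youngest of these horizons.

A — Rhyacian; B — Permian; C — Ectasian; D — Ediacaran; span 1849.9 million years

A: 2120 Ma lies in 2300–2050 Ma, so Rhyacian.
B: 270.1 Ma lies in 298.9–251.902 Ma, so Permian.
C: 1257 Ma lies in 1400–1200 Ma, so Ectasian.
D: 572 Ma lies in 635–538.8 Ma, so Ediacaran.
Oldest = 2120 Ma, youngest = 270.1 Ma → span 1849.9 Myr.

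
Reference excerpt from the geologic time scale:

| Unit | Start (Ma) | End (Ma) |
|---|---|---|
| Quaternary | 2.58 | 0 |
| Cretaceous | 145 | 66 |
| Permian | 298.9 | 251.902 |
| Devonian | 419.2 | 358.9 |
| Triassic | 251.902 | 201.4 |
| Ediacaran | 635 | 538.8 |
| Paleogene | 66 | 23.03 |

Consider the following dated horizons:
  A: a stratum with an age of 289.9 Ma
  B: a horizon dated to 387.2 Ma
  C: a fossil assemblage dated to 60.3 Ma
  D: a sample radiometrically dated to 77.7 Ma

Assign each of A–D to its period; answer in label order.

Match each age against the start–end ranges in the excerpt: A = 289.9 Ma → Permian (298.9–251.902); B = 387.2 Ma → Devonian (419.2–358.9); C = 60.3 Ma → Paleogene (66–23.03); D = 77.7 Ma → Cretaceous (145–66).

A — Permian; B — Devonian; C — Paleogene; D — Cretaceous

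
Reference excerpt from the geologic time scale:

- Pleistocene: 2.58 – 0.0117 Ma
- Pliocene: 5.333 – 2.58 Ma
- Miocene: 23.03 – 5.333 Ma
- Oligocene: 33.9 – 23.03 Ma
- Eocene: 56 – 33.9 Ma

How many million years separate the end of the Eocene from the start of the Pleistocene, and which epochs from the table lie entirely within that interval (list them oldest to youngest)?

End of Eocene = 33.9 Ma; start of Pleistocene = 2.58 Ma.
Gap = 33.9 − 2.58 = 31.32 Myr.
Epochs wholly inside 33.9–2.58 Ma: Oligocene (33.9–23.03), Miocene (23.03–5.333), Pliocene (5.333–2.58).

31.32 million years; Oligocene, Miocene, Pliocene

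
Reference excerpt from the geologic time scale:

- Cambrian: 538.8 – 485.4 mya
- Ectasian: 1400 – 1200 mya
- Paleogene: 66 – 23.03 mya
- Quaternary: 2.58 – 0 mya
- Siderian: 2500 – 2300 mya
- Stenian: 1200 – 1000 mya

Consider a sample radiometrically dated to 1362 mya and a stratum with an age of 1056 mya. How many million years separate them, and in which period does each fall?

Elapsed time: 1362 − 1056 = 306 Myr.
1362 Ma lies within 1400–1200 Ma: Ectasian.
1056 Ma lies within 1200–1000 Ma: Stenian.

306 million years apart; the first in the Ectasian, the second in the Stenian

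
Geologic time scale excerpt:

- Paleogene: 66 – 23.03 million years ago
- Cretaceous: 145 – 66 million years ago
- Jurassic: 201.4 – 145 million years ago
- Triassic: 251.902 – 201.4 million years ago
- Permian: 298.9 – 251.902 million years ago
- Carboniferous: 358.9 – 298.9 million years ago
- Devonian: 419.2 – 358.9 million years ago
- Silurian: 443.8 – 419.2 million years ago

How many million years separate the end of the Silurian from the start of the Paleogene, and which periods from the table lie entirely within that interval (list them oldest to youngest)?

The Silurian closes at 419.2 Ma and the Paleogene opens at 66 Ma, so the interval is 419.2 − 66 = 353.2 Myr.
A period fits inside if it starts at or after 419.2 Ma and ends at or before 66 Ma; oldest first that gives Devonian, Carboniferous, Permian, Triassic, Jurassic, Cretaceous.

353.2 million years; Devonian, Carboniferous, Permian, Triassic, Jurassic, Cretaceous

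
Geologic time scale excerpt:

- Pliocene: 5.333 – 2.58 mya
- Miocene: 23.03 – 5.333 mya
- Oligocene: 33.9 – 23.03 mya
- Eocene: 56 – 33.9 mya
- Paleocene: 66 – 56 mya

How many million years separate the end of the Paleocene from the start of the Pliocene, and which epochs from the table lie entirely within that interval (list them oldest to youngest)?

50.667 million years; Eocene, Oligocene, Miocene

The Paleocene closes at 56 Ma and the Pliocene opens at 5.333 Ma, so the interval is 56 − 5.333 = 50.667 Myr.
An epoch fits inside if it starts at or after 56 Ma and ends at or before 5.333 Ma; oldest first that gives Eocene, Oligocene, Miocene.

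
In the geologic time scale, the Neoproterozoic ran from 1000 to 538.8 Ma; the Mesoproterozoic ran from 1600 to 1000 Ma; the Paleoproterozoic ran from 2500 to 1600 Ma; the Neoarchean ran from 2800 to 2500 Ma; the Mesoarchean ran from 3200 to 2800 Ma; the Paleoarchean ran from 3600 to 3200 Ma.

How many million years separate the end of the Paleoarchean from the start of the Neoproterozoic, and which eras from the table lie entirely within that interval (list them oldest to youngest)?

2200 million years; Mesoarchean, Neoarchean, Paleoproterozoic, Mesoproterozoic

End of Paleoarchean = 3200 Ma; start of Neoproterozoic = 1000 Ma.
Gap = 3200 − 1000 = 2200 Myr.
Eras wholly inside 3200–1000 Ma: Mesoarchean (3200–2800), Neoarchean (2800–2500), Paleoproterozoic (2500–1600), Mesoproterozoic (1600–1000).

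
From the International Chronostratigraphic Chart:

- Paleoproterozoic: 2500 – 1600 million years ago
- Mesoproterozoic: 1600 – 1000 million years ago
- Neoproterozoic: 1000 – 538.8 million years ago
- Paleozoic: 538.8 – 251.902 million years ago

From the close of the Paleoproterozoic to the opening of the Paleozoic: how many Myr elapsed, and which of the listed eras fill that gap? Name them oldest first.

1061.2 million years; Mesoproterozoic, Neoproterozoic

The Paleoproterozoic closes at 1600 Ma and the Paleozoic opens at 538.8 Ma, so the interval is 1600 − 538.8 = 1061.2 Myr.
An era fits inside if it starts at or after 1600 Ma and ends at or before 538.8 Ma; oldest first that gives Mesoproterozoic, Neoproterozoic.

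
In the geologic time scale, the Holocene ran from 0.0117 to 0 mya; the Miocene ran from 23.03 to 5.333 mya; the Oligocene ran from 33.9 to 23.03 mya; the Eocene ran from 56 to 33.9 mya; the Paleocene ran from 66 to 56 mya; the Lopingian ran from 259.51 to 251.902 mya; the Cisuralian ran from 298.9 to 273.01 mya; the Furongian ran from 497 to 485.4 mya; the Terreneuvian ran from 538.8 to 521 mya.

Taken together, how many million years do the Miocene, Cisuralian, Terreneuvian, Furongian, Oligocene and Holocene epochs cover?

Duration is start − end for each: (23.03 − 5.333) + (298.9 − 273.01) + (538.8 − 521) + (497 − 485.4) + (33.9 − 23.03) + (0.0117 − 0).
That is 17.697 + 25.89 + 17.8 + 11.6 + 10.87 + 0.0117, which totals 83.8687 million years.

83.8687 million years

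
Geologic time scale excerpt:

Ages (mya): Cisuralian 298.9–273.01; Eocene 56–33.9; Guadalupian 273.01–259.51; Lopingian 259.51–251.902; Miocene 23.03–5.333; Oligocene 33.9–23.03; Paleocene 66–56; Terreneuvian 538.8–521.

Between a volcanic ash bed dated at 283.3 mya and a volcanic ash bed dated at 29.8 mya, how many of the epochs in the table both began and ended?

The older date is 283.3 Ma and the younger is 29.8 Ma.
Epochs with start < 283.3 and end > 29.8 Ma: Guadalupian (273.01–259.51), Lopingian (259.51–251.902), Paleocene (66–56), Eocene (56–33.9).
That is 4 complete epochs.

4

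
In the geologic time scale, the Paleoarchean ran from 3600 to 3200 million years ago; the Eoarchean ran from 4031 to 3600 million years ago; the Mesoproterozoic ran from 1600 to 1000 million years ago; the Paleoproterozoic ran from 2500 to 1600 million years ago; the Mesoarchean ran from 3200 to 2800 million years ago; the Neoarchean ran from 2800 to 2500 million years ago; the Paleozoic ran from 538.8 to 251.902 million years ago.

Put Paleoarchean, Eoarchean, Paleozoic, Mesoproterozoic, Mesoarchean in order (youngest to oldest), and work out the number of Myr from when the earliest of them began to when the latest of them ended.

From the excerpt: Paleoarchean 3600–3200; Eoarchean 4031–3600; Paleozoic 538.8–251.902; Mesoproterozoic 1600–1000; Mesoarchean 3200–2800 (Ma).
Larger Ma is earlier, so the oldest is Eoarchean and the youngest is Paleozoic; youngest to oldest: Paleozoic, Mesoproterozoic, Mesoarchean, Paleoarchean, Eoarchean.
Oldest start 4031 minus youngest end 251.902 gives 3779.098 Myr overall.

Paleozoic → Mesoproterozoic → Mesoarchean → Paleoarchean → Eoarchean; total span 3779.098 Myr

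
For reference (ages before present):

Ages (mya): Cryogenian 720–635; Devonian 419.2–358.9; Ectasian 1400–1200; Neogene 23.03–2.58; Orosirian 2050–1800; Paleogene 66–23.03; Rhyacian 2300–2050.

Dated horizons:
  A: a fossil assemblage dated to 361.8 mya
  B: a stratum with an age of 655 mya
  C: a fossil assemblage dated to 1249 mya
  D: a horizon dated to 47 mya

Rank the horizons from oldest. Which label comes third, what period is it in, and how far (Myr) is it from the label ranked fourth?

Larger Ma means older, so oldest first: C 1249 > B 655 > A 361.8 > D 47.
Counting 3 along gives A (361.8 Ma); the excerpt puts that inside the Devonian, 419.2–358.9 Ma.
Next in line is D (47 Ma), and 361.8 − 47 = 314.8 Myr.

A, in the Devonian; 314.8 million years to D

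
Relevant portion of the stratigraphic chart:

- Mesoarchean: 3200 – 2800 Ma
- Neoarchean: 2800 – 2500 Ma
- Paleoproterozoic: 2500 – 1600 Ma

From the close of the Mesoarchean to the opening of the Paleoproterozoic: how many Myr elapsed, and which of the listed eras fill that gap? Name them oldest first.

End of Mesoarchean = 2800 Ma; start of Paleoproterozoic = 2500 Ma.
Gap = 2800 − 2500 = 300 Myr.
Eras wholly inside 2800–2500 Ma: Neoarchean (2800–2500).

300 million years; Neoarchean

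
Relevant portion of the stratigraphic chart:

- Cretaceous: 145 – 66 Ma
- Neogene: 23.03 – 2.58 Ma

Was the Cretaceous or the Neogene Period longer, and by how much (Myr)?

Cretaceous: 145 − 66 = 79 Myr.
Neogene: 23.03 − 2.58 = 20.45 Myr.
Difference: 79 − 20.45 = 58.55 Myr, so the Cretaceous was longer.

Cretaceous, by 58.55 million years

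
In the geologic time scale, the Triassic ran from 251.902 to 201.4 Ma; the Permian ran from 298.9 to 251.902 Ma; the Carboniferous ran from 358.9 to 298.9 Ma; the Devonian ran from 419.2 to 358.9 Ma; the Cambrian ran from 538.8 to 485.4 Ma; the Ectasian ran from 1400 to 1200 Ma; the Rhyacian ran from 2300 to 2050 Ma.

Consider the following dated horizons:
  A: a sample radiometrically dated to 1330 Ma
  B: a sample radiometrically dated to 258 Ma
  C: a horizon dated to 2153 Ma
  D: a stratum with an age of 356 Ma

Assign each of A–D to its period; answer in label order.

A: 1330 Ma lies in 1400–1200 Ma, so Ectasian.
B: 258 Ma lies in 298.9–251.902 Ma, so Permian.
C: 2153 Ma lies in 2300–2050 Ma, so Rhyacian.
D: 356 Ma lies in 358.9–298.9 Ma, so Carboniferous.

A — Ectasian; B — Permian; C — Rhyacian; D — Carboniferous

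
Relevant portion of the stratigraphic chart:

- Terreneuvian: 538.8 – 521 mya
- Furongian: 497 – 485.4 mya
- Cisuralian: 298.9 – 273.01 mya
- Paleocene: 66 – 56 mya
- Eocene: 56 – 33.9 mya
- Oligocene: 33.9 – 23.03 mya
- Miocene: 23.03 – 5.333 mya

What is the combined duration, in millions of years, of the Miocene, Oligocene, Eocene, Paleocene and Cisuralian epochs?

Each duration: Miocene = 17.697; Oligocene = 10.87; Eocene = 22.1; Paleocene = 10; Cisuralian = 25.89.
Sum: 17.697 + 10.87 + 22.1 + 10 + 25.89 = 86.557 Myr.

86.557 million years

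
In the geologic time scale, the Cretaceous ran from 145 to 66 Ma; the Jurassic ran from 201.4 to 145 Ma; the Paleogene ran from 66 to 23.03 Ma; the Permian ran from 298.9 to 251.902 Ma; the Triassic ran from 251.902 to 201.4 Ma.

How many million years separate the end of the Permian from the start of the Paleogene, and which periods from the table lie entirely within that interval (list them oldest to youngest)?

185.902 million years; Triassic, Jurassic, Cretaceous

End of Permian = 251.902 Ma; start of Paleogene = 66 Ma.
Gap = 251.902 − 66 = 185.902 Myr.
Periods wholly inside 251.902–66 Ma: Triassic (251.902–201.4), Jurassic (201.4–145), Cretaceous (145–66).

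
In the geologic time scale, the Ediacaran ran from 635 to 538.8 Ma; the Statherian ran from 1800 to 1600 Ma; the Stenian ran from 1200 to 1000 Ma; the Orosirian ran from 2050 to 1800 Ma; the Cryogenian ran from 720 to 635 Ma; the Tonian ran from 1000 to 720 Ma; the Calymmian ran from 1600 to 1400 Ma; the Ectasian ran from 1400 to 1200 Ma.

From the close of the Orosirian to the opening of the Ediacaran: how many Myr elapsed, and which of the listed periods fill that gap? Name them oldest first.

The Orosirian closes at 1800 Ma and the Ediacaran opens at 635 Ma, so the interval is 1800 − 635 = 1165 Myr.
A period fits inside if it starts at or after 1800 Ma and ends at or before 635 Ma; oldest first that gives Statherian, Calymmian, Ectasian, Stenian, Tonian, Cryogenian.

1165 million years; Statherian, Calymmian, Ectasian, Stenian, Tonian, Cryogenian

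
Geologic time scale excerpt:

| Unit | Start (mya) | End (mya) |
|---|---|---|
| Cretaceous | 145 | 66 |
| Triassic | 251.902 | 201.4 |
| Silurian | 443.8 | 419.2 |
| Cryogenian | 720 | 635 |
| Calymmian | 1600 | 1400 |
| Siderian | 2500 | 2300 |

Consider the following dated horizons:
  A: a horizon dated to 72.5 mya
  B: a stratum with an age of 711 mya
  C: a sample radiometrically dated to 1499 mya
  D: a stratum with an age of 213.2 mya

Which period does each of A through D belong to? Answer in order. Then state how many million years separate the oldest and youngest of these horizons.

Match each age against the start–end ranges in the excerpt: A = 72.5 Ma → Cretaceous (145–66); B = 711 Ma → Cryogenian (720–635); C = 1499 Ma → Calymmian (1600–1400); D = 213.2 Ma → Triassic (251.902–201.4).
The largest age is 1499 Ma and the smallest is 72.5 Ma; their difference is 1426.5 Myr.

A — Cretaceous; B — Cryogenian; C — Calymmian; D — Triassic; span 1426.5 million years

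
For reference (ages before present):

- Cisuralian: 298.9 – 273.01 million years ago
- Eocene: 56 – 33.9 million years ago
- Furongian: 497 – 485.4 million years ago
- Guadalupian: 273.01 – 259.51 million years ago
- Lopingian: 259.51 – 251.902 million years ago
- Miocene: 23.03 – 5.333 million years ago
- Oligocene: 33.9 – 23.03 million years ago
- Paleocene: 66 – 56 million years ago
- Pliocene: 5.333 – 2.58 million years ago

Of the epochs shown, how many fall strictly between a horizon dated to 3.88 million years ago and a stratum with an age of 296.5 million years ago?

6

The older date is 296.5 Ma and the younger is 3.88 Ma.
Epochs with start < 296.5 and end > 3.88 Ma: Guadalupian (273.01–259.51), Lopingian (259.51–251.902), Paleocene (66–56), Eocene (56–33.9), Oligocene (33.9–23.03), Miocene (23.03–5.333).
That is 6 complete epochs.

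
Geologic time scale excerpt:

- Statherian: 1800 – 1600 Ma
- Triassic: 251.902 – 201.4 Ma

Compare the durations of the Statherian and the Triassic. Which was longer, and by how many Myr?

Statherian: 1800 − 1600 = 200 Myr.
Triassic: 251.902 − 201.4 = 50.502 Myr.
Difference: 200 − 50.502 = 149.498 Myr, so the Statherian was longer.

Statherian, by 149.498 million years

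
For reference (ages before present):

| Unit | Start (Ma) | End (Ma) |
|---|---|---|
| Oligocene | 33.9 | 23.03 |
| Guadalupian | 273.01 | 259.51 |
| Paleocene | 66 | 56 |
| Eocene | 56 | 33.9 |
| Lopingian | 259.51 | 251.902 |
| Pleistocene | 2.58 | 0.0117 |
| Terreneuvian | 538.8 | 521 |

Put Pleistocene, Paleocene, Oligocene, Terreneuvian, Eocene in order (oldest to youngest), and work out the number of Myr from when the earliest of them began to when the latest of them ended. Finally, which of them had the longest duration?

From the excerpt: Pleistocene 2.58–0.0117; Paleocene 66–56; Oligocene 33.9–23.03; Terreneuvian 538.8–521; Eocene 56–33.9 (Ma).
Larger Ma is earlier, so the oldest is Terreneuvian and the youngest is Pleistocene; oldest to youngest: Terreneuvian, Paleocene, Eocene, Oligocene, Pleistocene.
Oldest start 538.8 minus youngest end 0.0117 gives 538.7883 Myr overall.
Individual lengths (start − end): Pleistocene 2.5683; Paleocene 10; Oligocene 10.87; Eocene 22.1; Terreneuvian 17.8. The largest is Eocene at 22.1 Myr.

Terreneuvian, Paleocene, Eocene, Oligocene, Pleistocene; total span 538.7883 Myr; longest is Eocene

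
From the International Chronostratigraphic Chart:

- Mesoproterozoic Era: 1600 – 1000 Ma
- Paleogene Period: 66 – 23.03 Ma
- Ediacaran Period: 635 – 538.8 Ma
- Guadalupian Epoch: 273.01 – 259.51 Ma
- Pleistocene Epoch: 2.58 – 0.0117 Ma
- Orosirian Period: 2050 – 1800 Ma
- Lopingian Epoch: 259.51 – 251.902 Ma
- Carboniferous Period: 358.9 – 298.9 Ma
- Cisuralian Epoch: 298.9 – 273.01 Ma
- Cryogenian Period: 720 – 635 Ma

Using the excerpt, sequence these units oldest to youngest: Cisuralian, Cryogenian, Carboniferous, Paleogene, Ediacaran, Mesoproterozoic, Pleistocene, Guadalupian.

Read off each span (Ma): Cisuralian 298.9–273.01; Cryogenian 720–635; Carboniferous 358.9–298.9; Paleogene 66–23.03; Ediacaran 635–538.8; Mesoproterozoic 1600–1000; Pleistocene 2.58–0.0117; Guadalupian 273.01–259.51.
Larger Ma is older, so oldest→youngest is Mesoproterozoic, Cryogenian, Ediacaran, Carboniferous, Cisuralian, Guadalupian, Paleogene, Pleistocene.

Mesoproterozoic, Cryogenian, Ediacaran, Carboniferous, Cisuralian, Guadalupian, Paleogene, Pleistocene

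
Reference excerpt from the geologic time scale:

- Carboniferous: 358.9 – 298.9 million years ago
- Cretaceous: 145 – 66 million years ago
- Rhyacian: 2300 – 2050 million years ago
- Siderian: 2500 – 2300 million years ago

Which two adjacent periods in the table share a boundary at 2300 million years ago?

The Siderian ends at 2300 million years ago and the Rhyacian begins at 2300 million years ago, so they share that boundary.

Siderian and Rhyacian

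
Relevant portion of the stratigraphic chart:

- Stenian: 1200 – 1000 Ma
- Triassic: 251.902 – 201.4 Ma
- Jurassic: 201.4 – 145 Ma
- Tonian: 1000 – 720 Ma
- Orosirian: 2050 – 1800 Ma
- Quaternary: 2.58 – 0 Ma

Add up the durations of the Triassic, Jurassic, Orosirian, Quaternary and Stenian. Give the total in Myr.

559.482 million years

Duration is start − end for each: (251.902 − 201.4) + (201.4 − 145) + (2050 − 1800) + (2.58 − 0) + (1200 − 1000).
That is 50.502 + 56.4 + 250 + 2.58 + 200, which totals 559.482 million years.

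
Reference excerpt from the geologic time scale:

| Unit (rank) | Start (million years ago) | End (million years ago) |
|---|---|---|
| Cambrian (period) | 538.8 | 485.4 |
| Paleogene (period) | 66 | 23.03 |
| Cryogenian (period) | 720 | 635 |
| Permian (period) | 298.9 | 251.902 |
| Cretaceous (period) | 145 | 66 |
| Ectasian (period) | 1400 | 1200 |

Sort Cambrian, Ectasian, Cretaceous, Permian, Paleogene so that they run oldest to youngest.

The oldest of these is Ectasian (starts 1400 Ma) and the youngest is Paleogene (ends 23.03 Ma).
In between, by decreasing start age: Cambrian (538.8), Permian (298.9), Cretaceous (145).

Ectasian, then Cambrian, then Permian, then Cretaceous, then Paleogene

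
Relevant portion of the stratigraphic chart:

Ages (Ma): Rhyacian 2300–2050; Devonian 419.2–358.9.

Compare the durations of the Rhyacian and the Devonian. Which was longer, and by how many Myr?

Rhyacian: 2300 − 2050 = 250 Myr.
Devonian: 419.2 − 358.9 = 60.3 Myr.
Difference: 250 − 60.3 = 189.7 Myr, so the Rhyacian was longer.

Rhyacian, by 189.7 million years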